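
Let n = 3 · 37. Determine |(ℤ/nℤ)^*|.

φ(111) = 111 · (1 − 1/3) · (1 − 1/37)
       = 111 · 72/111 = 72.

72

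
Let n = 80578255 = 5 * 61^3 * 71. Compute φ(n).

62512800

φ(5) = 5 − 1 = 4.
φ(61^3) = 61^3 − 61^2 = 226981 − 3721 = 223260.
φ(71) = 71 − 1 = 70.
Since φ is multiplicative, φ(80578255) = 4 · 223260 · 70 = 62512800.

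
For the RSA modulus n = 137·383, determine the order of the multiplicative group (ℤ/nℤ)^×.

51952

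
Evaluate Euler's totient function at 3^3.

18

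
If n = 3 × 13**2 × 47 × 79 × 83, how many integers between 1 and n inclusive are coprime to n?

φ(156246753) = 156246753 · (1 − 1/3) · (1 − 1/13) · (1 − 1/47) · (1 − 1/79) · (1 − 1/83)
       = 156246753 · 7061184/12018981 = 91795392.

91795392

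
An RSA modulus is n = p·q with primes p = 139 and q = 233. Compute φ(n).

φ(n) = (p − 1)(q − 1) = (139−1)(233−1) = 138·232 = 32016.

32016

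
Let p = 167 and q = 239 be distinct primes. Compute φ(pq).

39508

φ(n) = (p − 1)(q − 1) = (167−1)(239−1) = 166·238 = 39508.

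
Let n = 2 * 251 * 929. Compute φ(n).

232000

φ(466358) = 466358 · (1 − 1/2) · (1 − 1/251) · (1 − 1/929)
       = 466358 · 232000/466358 = 232000.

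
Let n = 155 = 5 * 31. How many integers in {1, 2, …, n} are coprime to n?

120

φ(155) = 155 · (1 − 1/5) · (1 − 1/31)
       = 155 · 120/155 = 120.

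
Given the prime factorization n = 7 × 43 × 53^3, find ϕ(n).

φ(44811977) = 44811977 · (1 − 1/7) · (1 − 1/43) · (1 − 1/53)
       = 44811977 · 13104/15953 = 36809136.

36809136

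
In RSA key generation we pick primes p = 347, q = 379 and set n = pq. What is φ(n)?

130788

φ(n) = (p − 1)(q − 1) = (347−1)(379−1) = 346·378 = 130788.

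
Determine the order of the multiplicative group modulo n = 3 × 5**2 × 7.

φ(525) = 525 · (1 − 1/3) · (1 − 1/5) · (1 − 1/7)
       = 525 · 48/105 = 240.

240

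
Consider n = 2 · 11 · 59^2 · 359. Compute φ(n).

12250760

φ(2) = 2 − 1 = 1.
φ(11) = 11 − 1 = 10.
φ(59^2) = 59^2 − 59^1 = 3481 − 59 = 3422.
φ(359) = 359 − 1 = 358.
Multiply: 1 · 10 · 3422 · 358 = 12250760.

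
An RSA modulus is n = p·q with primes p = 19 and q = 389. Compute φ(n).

φ(19) = 19 − 1 = 18.
φ(389) = 389 − 1 = 388.
Multiply: 18 · 388 = 6984.

6984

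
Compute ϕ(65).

48

65 = 5 * 13.
φ(65) = 65 · (1 − 1/5) · (1 − 1/13)
       = 65 · 48/65 = 48.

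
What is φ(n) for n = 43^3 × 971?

φ(77201297) = 77201297 · (1 − 1/43) · (1 − 1/971)
       = 77201297 · 40740/41753 = 75328260.

75328260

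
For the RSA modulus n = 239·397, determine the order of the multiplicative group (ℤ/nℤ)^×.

94248

φ(94883) = 94883 · (1 − 1/239) · (1 − 1/397)
       = 94883 · 94248/94883 = 94248.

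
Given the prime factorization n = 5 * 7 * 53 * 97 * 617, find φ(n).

73801728

φ(111019895) = 111019895 · (1 − 1/5) · (1 − 1/7) · (1 − 1/53) · (1 − 1/97) · (1 − 1/617)
       = 111019895 · 73801728/111019895 = 73801728.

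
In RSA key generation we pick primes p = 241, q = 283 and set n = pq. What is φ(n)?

67680

φ(68203) = 68203 · (1 − 1/241) · (1 − 1/283)
       = 68203 · 67680/68203 = 67680.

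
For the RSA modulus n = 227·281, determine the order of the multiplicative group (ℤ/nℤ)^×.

For distinct primes, φ(pq) = (p−1)(q−1) = 226 × 280 = 63280.

63280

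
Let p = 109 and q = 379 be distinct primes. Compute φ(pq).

40824

For distinct primes, φ(pq) = (p−1)(q−1) = 108 × 378 = 40824.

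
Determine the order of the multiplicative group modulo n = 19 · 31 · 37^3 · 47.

1224214560

φ(1402226999) = 1402226999 · (1 − 1/19) · (1 − 1/31) · (1 − 1/37) · (1 − 1/47)
       = 1402226999 · 894240/1024271 = 1224214560.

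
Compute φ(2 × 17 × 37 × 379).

217728

φ(2) = 2 − 1 = 1.
φ(17) = 17 − 1 = 16.
φ(37) = 37 − 1 = 36.
φ(379) = 379 − 1 = 378.
Since φ is multiplicative, φ(476782) = 1 · 16 · 36 · 378 = 217728.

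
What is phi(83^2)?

6806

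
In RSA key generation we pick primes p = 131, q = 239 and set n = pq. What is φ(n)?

30940

φ(131) = 131 − 1 = 130.
φ(239) = 239 − 1 = 238.
Multiply: 130 · 238 = 30940.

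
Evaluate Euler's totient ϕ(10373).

8800

First factor: 10373 = 11 * 23 * 41.
φ(10373) = 10373 · (1 − 1/11) · (1 − 1/23) · (1 − 1/41)
       = 10373 · 8800/10373 = 8800.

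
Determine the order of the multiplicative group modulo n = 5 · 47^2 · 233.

φ(5) = 5 − 1 = 4.
φ(47^2) = 47^1·(47−1) = 47·46 = 2162.
φ(233) = 233 − 1 = 232.
Since φ is multiplicative, φ(2573485) = 4 · 2162 · 232 = 2006336.

2006336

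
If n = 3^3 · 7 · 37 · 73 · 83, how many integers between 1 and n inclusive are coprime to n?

φ(42370587) = 42370587 · (1 − 1/3) · (1 − 1/7) · (1 − 1/37) · (1 − 1/73) · (1 − 1/83)
       = 42370587 · 2550528/4707843 = 22954752.

22954752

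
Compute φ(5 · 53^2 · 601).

6614400

φ(8441045) = 8441045 · (1 − 1/5) · (1 − 1/53) · (1 − 1/601)
       = 8441045 · 124800/159265 = 6614400.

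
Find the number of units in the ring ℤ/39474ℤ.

12096

39474 = 2 · 3**3 · 17 · 43.
φ(39474) = 39474 · (1 − 1/2) · (1 − 1/3) · (1 − 1/17) · (1 − 1/43)
       = 39474 · 1344/4386 = 12096.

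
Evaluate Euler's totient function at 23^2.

φ(529) = 529 · (1 − 1/23)
       = 529 · 22/23 = 506.

506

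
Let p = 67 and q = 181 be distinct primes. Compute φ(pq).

φ(pq) = (p−1)(q−1) = 66 · 180 = 11880.

11880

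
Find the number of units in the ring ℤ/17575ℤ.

12960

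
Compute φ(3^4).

φ(81) = 81 · (1 − 1/3)
       = 81 · 2/3 = 54.

54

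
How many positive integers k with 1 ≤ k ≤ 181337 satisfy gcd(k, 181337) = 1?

157248

First factor: 181337 = 13**2 × 29 × 37.
φ(181337) = 181337 · (1 − 1/13) · (1 − 1/29) · (1 − 1/37)
       = 181337 · 12096/13949 = 157248.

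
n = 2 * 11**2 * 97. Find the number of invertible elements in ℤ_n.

10560

φ(2) = 2 − 1 = 1.
φ(11^2) = 11^1·(11−1) = 11·10 = 110.
φ(97) = 97 − 1 = 96.
φ(23474) = 1 × 110 × 96 = 10560.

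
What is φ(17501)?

15120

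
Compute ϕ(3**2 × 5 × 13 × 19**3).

φ(3^2) = 3^2 − 3^1 = 9 − 3 = 6.
φ(5) = 5 − 1 = 4.
φ(13) = 13 − 1 = 12.
φ(19^3) = 19^2·(19−1) = 361·18 = 6498.
φ(4012515) = 6 × 4 × 12 × 6498 = 1871424.

1871424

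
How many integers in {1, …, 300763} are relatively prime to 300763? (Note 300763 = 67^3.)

φ(300763) = 300763 · (1 − 1/67)
       = 300763 · 66/67 = 296274.

296274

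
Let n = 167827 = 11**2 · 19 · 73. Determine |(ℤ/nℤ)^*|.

142560

φ(11^2) = 11^2 − 11^1 = 121 − 11 = 110.
φ(19) = 19 − 1 = 18.
φ(73) = 73 − 1 = 72.
φ(167827) = 110 × 18 × 72 = 142560.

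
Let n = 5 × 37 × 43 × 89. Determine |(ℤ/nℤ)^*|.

φ(5) = 5 − 1 = 4.
φ(37) = 37 − 1 = 36.
φ(43) = 43 − 1 = 42.
φ(89) = 89 − 1 = 88.
Since φ is multiplicative, φ(707995) = 4 · 36 · 42 · 88 = 532224.

532224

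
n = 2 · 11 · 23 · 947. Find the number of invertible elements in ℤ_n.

208120

φ(2) = 2 − 1 = 1.
φ(11) = 11 − 1 = 10.
φ(23) = 23 − 1 = 22.
φ(947) = 947 − 1 = 946.
φ(479182) = 1 × 10 × 22 × 946 = 208120.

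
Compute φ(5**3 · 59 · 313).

1809600

φ(2308375) = 2308375 · (1 − 1/5) · (1 − 1/59) · (1 − 1/313)
       = 2308375 · 72384/92335 = 1809600.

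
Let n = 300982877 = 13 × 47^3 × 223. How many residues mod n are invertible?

270699696

φ(13) = 13 − 1 = 12.
φ(47^3) = 47^3 − 47^2 = 103823 − 2209 = 101614.
φ(223) = 223 − 1 = 222.
Multiply: 12 · 101614 · 222 = 270699696.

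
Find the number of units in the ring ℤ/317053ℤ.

Factor 317053: 317053 = 11 · 19 · 37 · 41.
φ(317053) = 317053 · (1 − 1/11) · (1 − 1/19) · (1 − 1/37) · (1 − 1/41)
       = 317053 · 259200/317053 = 259200.

259200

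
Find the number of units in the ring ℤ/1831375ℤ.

Prime factorization: 1831375 = 5^3 · 7^2 · 13 · 23.
φ(1831375) = 1831375 · (1 − 1/5) · (1 − 1/7) · (1 − 1/13) · (1 − 1/23)
       = 1831375 · 6336/10465 = 1108800.

1108800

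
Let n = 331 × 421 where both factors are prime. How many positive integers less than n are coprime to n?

For distinct primes, φ(pq) = (p−1)(q−1) = 330 × 420 = 138600.

138600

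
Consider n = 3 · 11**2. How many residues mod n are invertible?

φ(363) = 363 · (1 − 1/3) · (1 − 1/11)
       = 363 · 20/33 = 220.

220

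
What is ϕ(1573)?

1320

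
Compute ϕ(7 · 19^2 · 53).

φ(133931) = 133931 · (1 − 1/7) · (1 − 1/19) · (1 − 1/53)
       = 133931 · 5616/7049 = 106704.

106704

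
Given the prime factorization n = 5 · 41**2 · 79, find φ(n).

511680

φ(663995) = 663995 · (1 − 1/5) · (1 − 1/41) · (1 − 1/79)
       = 663995 · 12480/16195 = 511680.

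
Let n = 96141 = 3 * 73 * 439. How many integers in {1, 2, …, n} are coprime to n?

63072

φ(3) = 3 − 1 = 2.
φ(73) = 73 − 1 = 72.
φ(439) = 439 − 1 = 438.
φ(96141) = 2 × 72 × 438 = 63072.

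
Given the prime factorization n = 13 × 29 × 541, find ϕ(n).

181440

φ(203957) = 203957 · (1 − 1/13) · (1 − 1/29) · (1 − 1/541)
       = 203957 · 181440/203957 = 181440.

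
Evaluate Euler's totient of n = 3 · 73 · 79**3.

70098912

φ(107975541) = 107975541 · (1 − 1/3) · (1 − 1/73) · (1 − 1/79)
       = 107975541 · 11232/17301 = 70098912.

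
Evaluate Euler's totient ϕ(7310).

2688

First factor: 7310 = 2 * 5 * 17 * 43.
φ(2) = 2 − 1 = 1.
φ(5) = 5 − 1 = 4.
φ(17) = 17 − 1 = 16.
φ(43) = 43 − 1 = 42.
Multiply: 1 · 4 · 16 · 42 = 2688.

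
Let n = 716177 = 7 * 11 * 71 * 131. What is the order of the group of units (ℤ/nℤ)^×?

546000

φ(716177) = 716177 · (1 − 1/7) · (1 − 1/11) · (1 − 1/71) · (1 − 1/131)
       = 716177 · 546000/716177 = 546000.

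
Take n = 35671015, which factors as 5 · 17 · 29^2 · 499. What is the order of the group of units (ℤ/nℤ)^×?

25880064

φ(35671015) = 35671015 · (1 − 1/5) · (1 − 1/17) · (1 − 1/29) · (1 − 1/499)
       = 35671015 · 892416/1230035 = 25880064.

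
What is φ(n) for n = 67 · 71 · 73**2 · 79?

φ(67) = 67 − 1 = 66.
φ(71) = 71 − 1 = 70.
φ(73^2) = 73^1·(73−1) = 73·72 = 5256.
φ(79) = 79 − 1 = 78.
φ(2002654187) = 66 × 70 × 5256 × 78 = 1894052160.

1894052160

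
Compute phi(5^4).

φ(625) = 625 · (1 − 1/5)
       = 625 · 4/5 = 500.

500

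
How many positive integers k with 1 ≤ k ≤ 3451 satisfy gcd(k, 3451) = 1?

2688

3451 = 7 * 17 * 29.
φ(7) = 7 − 1 = 6.
φ(17) = 17 − 1 = 16.
φ(29) = 29 − 1 = 28.
Multiply: 6 · 16 · 28 = 2688.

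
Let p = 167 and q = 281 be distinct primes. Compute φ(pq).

For distinct primes, φ(pq) = (p−1)(q−1) = 166 × 280 = 46480.

46480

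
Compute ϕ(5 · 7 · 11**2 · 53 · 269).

36791040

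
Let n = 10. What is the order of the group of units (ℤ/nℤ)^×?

Factor 10: 10 = 2 * 5.
φ(2) = 2 − 1 = 1.
φ(5) = 5 − 1 = 4.
Since φ is multiplicative, φ(10) = 1 · 4 = 4.

4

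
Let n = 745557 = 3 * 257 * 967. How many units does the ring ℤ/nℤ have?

494592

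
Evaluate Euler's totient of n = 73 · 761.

54720

φ(55553) = 55553 · (1 − 1/73) · (1 − 1/761)
       = 55553 · 54720/55553 = 54720.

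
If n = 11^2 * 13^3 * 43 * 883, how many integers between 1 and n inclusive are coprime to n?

φ(10093565053) = 10093565053 · (1 − 1/11) · (1 − 1/13) · (1 − 1/43) · (1 − 1/883)
       = 10093565053 · 4445280/5429567 = 8263775520.

8263775520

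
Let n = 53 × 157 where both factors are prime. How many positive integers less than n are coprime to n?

8112

φ(8321) = 8321 · (1 − 1/53) · (1 − 1/157)
       = 8321 · 8112/8321 = 8112.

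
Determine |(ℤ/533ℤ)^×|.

533 = 13 · 41.
φ(13) = 13 − 1 = 12.
φ(41) = 41 − 1 = 40.
Since φ is multiplicative, φ(533) = 12 · 40 = 480.

480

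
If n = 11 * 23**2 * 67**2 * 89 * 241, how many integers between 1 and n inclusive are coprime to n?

472566758400

φ(11) = 11 − 1 = 10.
φ(23^2) = 23^2 − 23^1 = 529 − 23 = 506.
φ(67^2) = 67^1·(67−1) = 67·66 = 4422.
φ(89) = 89 − 1 = 88.
φ(241) = 241 − 1 = 240.
Multiply: 10 · 506 · 4422 · 88 · 240 = 472566758400.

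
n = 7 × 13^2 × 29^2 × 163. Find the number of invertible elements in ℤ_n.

φ(7) = 7 − 1 = 6.
φ(13^2) = 13^2 − 13^1 = 169 − 13 = 156.
φ(29^2) = 29^1·(29−1) = 29·28 = 812.
φ(163) = 163 − 1 = 162.
Since φ is multiplicative, φ(162169189) = 6 · 156 · 812 · 162 = 123125184.

123125184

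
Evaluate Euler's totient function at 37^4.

1823508

φ(37^4) = 37^4 − 37^3 = 1874161 − 50653 = 1823508.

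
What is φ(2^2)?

2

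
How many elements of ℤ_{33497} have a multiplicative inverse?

33497 = 19 · 41 · 43.
φ(19) = 19 − 1 = 18.
φ(41) = 41 − 1 = 40.
φ(43) = 43 − 1 = 42.
Multiply: 18 · 40 · 42 = 30240.

30240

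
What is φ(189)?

108

First factor: 189 = 3**3 · 7.
φ(189) = 189 · (1 − 1/3) · (1 − 1/7)
       = 189 · 12/21 = 108.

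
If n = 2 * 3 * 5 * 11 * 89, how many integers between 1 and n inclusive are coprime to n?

φ(2) = 2 − 1 = 1.
φ(3) = 3 − 1 = 2.
φ(5) = 5 − 1 = 4.
φ(11) = 11 − 1 = 10.
φ(89) = 89 − 1 = 88.
Since φ is multiplicative, φ(29370) = 1 · 2 · 4 · 10 · 88 = 7040.

7040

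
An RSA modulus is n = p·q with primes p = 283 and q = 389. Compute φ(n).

φ(n) = (p − 1)(q − 1) = (283−1)(389−1) = 282·388 = 109416.

109416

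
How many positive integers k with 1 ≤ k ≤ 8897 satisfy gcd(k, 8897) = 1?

8897 = 7 * 31 * 41.
φ(8897) = 8897 · (1 − 1/7) · (1 − 1/31) · (1 − 1/41)
       = 8897 · 7200/8897 = 7200.

7200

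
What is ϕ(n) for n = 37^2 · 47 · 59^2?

209672784

φ(37^2) = 37^2 − 37^1 = 1369 − 37 = 1332.
φ(47) = 47 − 1 = 46.
φ(59^2) = 59^1·(59−1) = 59·58 = 3422.
φ(223977983) = 1332 × 46 × 3422 = 209672784.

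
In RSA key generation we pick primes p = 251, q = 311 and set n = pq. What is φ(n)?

77500

φ(251) = 251 − 1 = 250.
φ(311) = 311 − 1 = 310.
φ(78061) = 250 × 310 = 77500.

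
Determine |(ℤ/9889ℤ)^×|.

8400

Prime factorization: 9889 = 11 * 29 * 31.
φ(11) = 11 − 1 = 10.
φ(29) = 29 − 1 = 28.
φ(31) = 31 − 1 = 30.
φ(9889) = 10 × 28 × 30 = 8400.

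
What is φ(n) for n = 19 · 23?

396

φ(437) = 437 · (1 − 1/19) · (1 − 1/23)
       = 437 · 396/437 = 396.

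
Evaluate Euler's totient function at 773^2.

596756

φ(773^2) = 773^1·(773−1) = 773·772 = 596756.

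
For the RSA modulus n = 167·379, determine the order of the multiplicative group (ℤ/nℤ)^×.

62748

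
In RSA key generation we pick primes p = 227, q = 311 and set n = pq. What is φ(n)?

70060

φ(pq) = (p−1)(q−1) = 226 · 310 = 70060.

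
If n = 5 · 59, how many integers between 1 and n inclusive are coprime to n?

232

φ(5) = 5 − 1 = 4.
φ(59) = 59 − 1 = 58.
Since φ is multiplicative, φ(295) = 4 · 58 = 232.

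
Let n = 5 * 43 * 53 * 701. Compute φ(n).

6115200

φ(5) = 5 − 1 = 4.
φ(43) = 43 − 1 = 42.
φ(53) = 53 − 1 = 52.
φ(701) = 701 − 1 = 700.
φ(7987895) = 4 × 42 × 52 × 700 = 6115200.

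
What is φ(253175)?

172800

First factor: 253175 = 5^2 · 13 · 19 · 41.
φ(5^2) = 5^1·(5−1) = 5·4 = 20.
φ(13) = 13 − 1 = 12.
φ(19) = 19 − 1 = 18.
φ(41) = 41 − 1 = 40.
φ(253175) = 20 × 12 × 18 × 40 = 172800.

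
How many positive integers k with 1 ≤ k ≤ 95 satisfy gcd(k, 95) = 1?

72

Factor 95: 95 = 5 · 19.
φ(95) = 95 · (1 − 1/5) · (1 − 1/19)
       = 95 · 72/95 = 72.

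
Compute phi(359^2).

128522

φ(359^2) = 359^2 − 359^1 = 128881 − 359 = 128522.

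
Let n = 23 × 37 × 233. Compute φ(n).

φ(198283) = 198283 · (1 − 1/23) · (1 − 1/37) · (1 − 1/233)
       = 198283 · 183744/198283 = 183744.

183744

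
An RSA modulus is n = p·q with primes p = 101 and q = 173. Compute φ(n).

φ(101) = 101 − 1 = 100.
φ(173) = 173 − 1 = 172.
Since φ is multiplicative, φ(17473) = 100 · 172 = 17200.

17200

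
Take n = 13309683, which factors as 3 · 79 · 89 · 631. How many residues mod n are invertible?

φ(3) = 3 − 1 = 2.
φ(79) = 79 − 1 = 78.
φ(89) = 89 − 1 = 88.
φ(631) = 631 − 1 = 630.
φ(13309683) = 2 × 78 × 88 × 630 = 8648640.

8648640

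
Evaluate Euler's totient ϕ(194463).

Prime factorization: 194463 = 3^2 · 17 · 31 · 41.
φ(194463) = 194463 · (1 − 1/3) · (1 − 1/17) · (1 − 1/31) · (1 − 1/41)
       = 194463 · 38400/64821 = 115200.

115200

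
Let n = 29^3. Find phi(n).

23548

φ(29^3) = 29^3 − 29^2 = 24389 − 841 = 23548.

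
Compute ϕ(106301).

First factor: 106301 = 13**2 × 17 × 37.
φ(13^2) = 13^1·(13−1) = 13·12 = 156.
φ(17) = 17 − 1 = 16.
φ(37) = 37 − 1 = 36.
φ(106301) = 156 × 16 × 36 = 89856.

89856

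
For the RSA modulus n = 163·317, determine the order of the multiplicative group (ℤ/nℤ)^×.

φ(n) = (p − 1)(q − 1) = (163−1)(317−1) = 162·316 = 51192.

51192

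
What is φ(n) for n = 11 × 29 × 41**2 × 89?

40409600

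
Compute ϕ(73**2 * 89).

462528

φ(474281) = 474281 · (1 − 1/73) · (1 − 1/89)
       = 474281 · 6336/6497 = 462528.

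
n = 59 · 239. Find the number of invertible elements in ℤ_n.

φ(14101) = 14101 · (1 − 1/59) · (1 − 1/239)
       = 14101 · 13804/14101 = 13804.

13804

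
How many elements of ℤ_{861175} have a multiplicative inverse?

Factor 861175: 861175 = 5^2 × 7^2 × 19 × 37.
φ(861175) = 861175 · (1 − 1/5) · (1 − 1/7) · (1 − 1/19) · (1 − 1/37)
       = 861175 · 15552/24605 = 544320.

544320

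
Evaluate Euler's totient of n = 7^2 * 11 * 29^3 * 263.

φ(3457311473) = 3457311473 · (1 − 1/7) · (1 − 1/11) · (1 − 1/29) · (1 − 1/263)
       = 3457311473 · 440160/587279 = 2591221920.

2591221920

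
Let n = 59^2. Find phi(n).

3422

φ(3481) = 3481 · (1 − 1/59)
       = 3481 · 58/59 = 3422.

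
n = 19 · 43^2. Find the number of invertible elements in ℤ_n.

32508

φ(19) = 19 − 1 = 18.
φ(43^2) = 43^1·(43−1) = 43·42 = 1806.
Since φ is multiplicative, φ(35131) = 18 · 1806 = 32508.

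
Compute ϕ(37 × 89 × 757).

2395008

φ(2492801) = 2492801 · (1 − 1/37) · (1 − 1/89) · (1 − 1/757)
       = 2492801 · 2395008/2492801 = 2395008.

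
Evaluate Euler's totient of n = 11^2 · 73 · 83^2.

φ(11^2) = 11^1·(11−1) = 11·10 = 110.
φ(73) = 73 − 1 = 72.
φ(83^2) = 83^2 − 83^1 = 6889 − 83 = 6806.
Since φ is multiplicative, φ(60850537) = 110 · 72 · 6806 = 53903520.

53903520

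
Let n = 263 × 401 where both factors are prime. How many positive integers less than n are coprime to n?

104800

φ(263) = 263 − 1 = 262.
φ(401) = 401 − 1 = 400.
Since φ is multiplicative, φ(105463) = 262 · 400 = 104800.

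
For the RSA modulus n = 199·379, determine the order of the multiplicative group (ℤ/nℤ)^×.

74844

φ(75421) = 75421 · (1 − 1/199) · (1 − 1/379)
       = 75421 · 74844/75421 = 74844.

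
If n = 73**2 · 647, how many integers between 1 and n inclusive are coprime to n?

3395376

φ(73^2) = 73^1·(73−1) = 73·72 = 5256.
φ(647) = 647 − 1 = 646.
Since φ is multiplicative, φ(3447863) = 5256 · 646 = 3395376.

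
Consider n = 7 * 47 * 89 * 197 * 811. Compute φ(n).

3855962880

φ(7) = 7 − 1 = 6.
φ(47) = 47 − 1 = 46.
φ(89) = 89 − 1 = 88.
φ(197) = 197 − 1 = 196.
φ(811) = 811 − 1 = 810.
Since φ is multiplicative, φ(4678137527) = 6 · 46 · 88 · 196 · 810 = 3855962880.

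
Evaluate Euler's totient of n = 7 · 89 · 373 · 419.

φ(97366801) = 97366801 · (1 − 1/7) · (1 − 1/89) · (1 − 1/373) · (1 − 1/419)
       = 97366801 · 82101888/97366801 = 82101888.

82101888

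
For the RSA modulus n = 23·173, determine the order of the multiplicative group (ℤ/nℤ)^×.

φ(n) = (p − 1)(q − 1) = (23−1)(173−1) = 22·172 = 3784.

3784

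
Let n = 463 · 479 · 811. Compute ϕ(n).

φ(179861147) = 179861147 · (1 − 1/463) · (1 − 1/479) · (1 − 1/811)
       = 179861147 · 178877160/179861147 = 178877160.

178877160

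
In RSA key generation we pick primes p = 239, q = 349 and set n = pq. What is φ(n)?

For distinct primes, φ(pq) = (p−1)(q−1) = 238 × 348 = 82824.

82824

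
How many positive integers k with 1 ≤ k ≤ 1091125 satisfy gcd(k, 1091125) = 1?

705600

Prime factorization: 1091125 = 5^3 * 7 * 29 * 43.
φ(1091125) = 1091125 · (1 − 1/5) · (1 − 1/7) · (1 − 1/29) · (1 − 1/43)
       = 1091125 · 28224/43645 = 705600.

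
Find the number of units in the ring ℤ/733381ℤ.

609840

733381 = 11^3 · 19 · 29.
φ(733381) = 733381 · (1 − 1/11) · (1 − 1/19) · (1 − 1/29)
       = 733381 · 5040/6061 = 609840.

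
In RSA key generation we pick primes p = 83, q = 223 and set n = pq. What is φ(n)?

φ(n) = (p − 1)(q − 1) = (83−1)(223−1) = 82·222 = 18204.

18204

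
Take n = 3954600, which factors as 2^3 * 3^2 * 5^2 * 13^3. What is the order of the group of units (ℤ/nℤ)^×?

973440

φ(2^3) = 2^3 − 2^2 = 8 − 4 = 4.
φ(3^2) = 3^2 − 3^1 = 9 − 3 = 6.
φ(5^2) = 5^2 − 5^1 = 25 − 5 = 20.
φ(13^3) = 13^3 − 13^2 = 2197 − 169 = 2028.
Since φ is multiplicative, φ(3954600) = 4 · 6 · 20 · 2028 = 973440.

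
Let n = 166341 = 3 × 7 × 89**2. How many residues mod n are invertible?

93984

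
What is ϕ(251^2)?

φ(251^2) = 251^2 − 251^1 = 63001 − 251 = 62750.

62750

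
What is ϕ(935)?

First factor: 935 = 5 × 11 × 17.
φ(5) = 5 − 1 = 4.
φ(11) = 11 − 1 = 10.
φ(17) = 17 − 1 = 16.
Multiply: 4 · 10 · 16 = 640.

640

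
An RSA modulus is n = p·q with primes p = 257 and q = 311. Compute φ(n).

79360

φ(257) = 257 − 1 = 256.
φ(311) = 311 − 1 = 310.
Multiply: 256 · 310 = 79360.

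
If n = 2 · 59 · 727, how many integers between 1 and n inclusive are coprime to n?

42108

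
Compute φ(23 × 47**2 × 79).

φ(23) = 23 − 1 = 22.
φ(47^2) = 47^2 − 47^1 = 2209 − 47 = 2162.
φ(79) = 79 − 1 = 78.
Since φ is multiplicative, φ(4013753) = 22 · 2162 · 78 = 3709992.

3709992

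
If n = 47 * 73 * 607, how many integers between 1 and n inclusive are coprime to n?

2007072

φ(47) = 47 − 1 = 46.
φ(73) = 73 − 1 = 72.
φ(607) = 607 − 1 = 606.
Since φ is multiplicative, φ(2082617) = 46 · 72 · 606 = 2007072.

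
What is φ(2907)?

2907 = 3^2 * 17 * 19.
φ(3^2) = 3^1·(3−1) = 3·2 = 6.
φ(17) = 17 − 1 = 16.
φ(19) = 19 − 1 = 18.
Since φ is multiplicative, φ(2907) = 6 · 16 · 18 = 1728.

1728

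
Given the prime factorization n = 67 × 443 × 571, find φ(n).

φ(16947851) = 16947851 · (1 − 1/67) · (1 − 1/443) · (1 − 1/571)
       = 16947851 · 16628040/16947851 = 16628040.

16628040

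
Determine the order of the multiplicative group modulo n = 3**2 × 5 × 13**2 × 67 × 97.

23721984

φ(49424895) = 49424895 · (1 − 1/3) · (1 − 1/5) · (1 − 1/13) · (1 − 1/67) · (1 − 1/97)
       = 49424895 · 608256/1267305 = 23721984.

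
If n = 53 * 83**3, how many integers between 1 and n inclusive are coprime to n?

29374696

φ(30304711) = 30304711 · (1 − 1/53) · (1 − 1/83)
       = 30304711 · 4264/4399 = 29374696.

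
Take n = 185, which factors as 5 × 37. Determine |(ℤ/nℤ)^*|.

144

φ(185) = 185 · (1 − 1/5) · (1 − 1/37)
       = 185 · 144/185 = 144.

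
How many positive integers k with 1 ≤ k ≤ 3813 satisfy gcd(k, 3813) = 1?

2400

Factor 3813: 3813 = 3 * 31 * 41.
φ(3813) = 3813 · (1 − 1/3) · (1 − 1/31) · (1 − 1/41)
       = 3813 · 2400/3813 = 2400.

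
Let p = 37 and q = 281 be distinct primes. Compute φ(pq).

For distinct primes, φ(pq) = (p−1)(q−1) = 36 × 280 = 10080.

10080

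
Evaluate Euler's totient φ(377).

Factor 377: 377 = 13 * 29.
φ(13) = 13 − 1 = 12.
φ(29) = 29 − 1 = 28.
φ(377) = 12 × 28 = 336.

336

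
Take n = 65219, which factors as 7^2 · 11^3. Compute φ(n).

50820

φ(65219) = 65219 · (1 − 1/7) · (1 − 1/11)
       = 65219 · 60/77 = 50820.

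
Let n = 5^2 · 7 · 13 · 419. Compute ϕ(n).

601920

φ(953225) = 953225 · (1 − 1/5) · (1 − 1/7) · (1 − 1/13) · (1 − 1/419)
       = 953225 · 120384/190645 = 601920.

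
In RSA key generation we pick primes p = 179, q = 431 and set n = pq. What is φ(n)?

76540

φ(179) = 179 − 1 = 178.
φ(431) = 431 − 1 = 430.
Since φ is multiplicative, φ(77149) = 178 · 430 = 76540.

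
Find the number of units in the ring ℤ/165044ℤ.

72600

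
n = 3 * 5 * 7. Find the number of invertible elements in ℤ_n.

φ(3) = 3 − 1 = 2.
φ(5) = 5 − 1 = 4.
φ(7) = 7 − 1 = 6.
φ(105) = 2 × 4 × 6 = 48.

48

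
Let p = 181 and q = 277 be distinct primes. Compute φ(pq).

49680

φ(181) = 181 − 1 = 180.
φ(277) = 277 − 1 = 276.
Multiply: 180 · 276 = 49680.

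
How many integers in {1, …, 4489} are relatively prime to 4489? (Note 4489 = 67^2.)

φ(4489) = 4489 · (1 − 1/67)
       = 4489 · 66/67 = 4422.

4422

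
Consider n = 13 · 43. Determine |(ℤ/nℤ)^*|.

504

φ(13) = 13 − 1 = 12.
φ(43) = 43 − 1 = 42.
Since φ is multiplicative, φ(559) = 12 · 42 = 504.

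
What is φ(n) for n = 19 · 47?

φ(893) = 893 · (1 − 1/19) · (1 − 1/47)
       = 893 · 828/893 = 828.

828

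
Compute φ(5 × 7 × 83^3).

φ(5) = 5 − 1 = 4.
φ(7) = 7 − 1 = 6.
φ(83^3) = 83^2·(83−1) = 6889·82 = 564898.
φ(20012545) = 4 × 6 × 564898 = 13557552.

13557552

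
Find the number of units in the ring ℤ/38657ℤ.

35280

Factor 38657: 38657 = 29 · 31 · 43.
φ(38657) = 38657 · (1 − 1/29) · (1 − 1/31) · (1 − 1/43)
       = 38657 · 35280/38657 = 35280.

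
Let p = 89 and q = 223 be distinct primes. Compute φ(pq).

19536

φ(19847) = 19847 · (1 − 1/89) · (1 − 1/223)
       = 19847 · 19536/19847 = 19536.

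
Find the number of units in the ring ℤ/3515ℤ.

2592

Factor 3515: 3515 = 5 × 19 × 37.
φ(5) = 5 − 1 = 4.
φ(19) = 19 − 1 = 18.
φ(37) = 37 − 1 = 36.
Since φ is multiplicative, φ(3515) = 4 · 18 · 36 = 2592.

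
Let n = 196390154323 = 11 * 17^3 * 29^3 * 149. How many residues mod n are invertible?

161151208960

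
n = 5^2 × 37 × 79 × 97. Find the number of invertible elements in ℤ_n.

φ(7088275) = 7088275 · (1 − 1/5) · (1 − 1/37) · (1 − 1/79) · (1 − 1/97)
       = 7088275 · 1078272/1417655 = 5391360.

5391360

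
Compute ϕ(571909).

Factor 571909: 571909 = 13 · 29 · 37 · 41.
φ(571909) = 571909 · (1 − 1/13) · (1 − 1/29) · (1 − 1/37) · (1 − 1/41)
       = 571909 · 483840/571909 = 483840.

483840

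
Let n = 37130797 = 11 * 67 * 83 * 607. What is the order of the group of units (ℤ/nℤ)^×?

32796720

φ(11) = 11 − 1 = 10.
φ(67) = 67 − 1 = 66.
φ(83) = 83 − 1 = 82.
φ(607) = 607 − 1 = 606.
Since φ is multiplicative, φ(37130797) = 10 · 66 · 82 · 606 = 32796720.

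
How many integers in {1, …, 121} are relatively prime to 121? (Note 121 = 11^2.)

φ(121) = 121 · (1 − 1/11)
       = 121 · 10/11 = 110.

110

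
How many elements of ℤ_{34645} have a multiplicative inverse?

24960

First factor: 34645 = 5 · 13**2 · 41.
φ(5) = 5 − 1 = 4.
φ(13^2) = 13^1·(13−1) = 13·12 = 156.
φ(41) = 41 − 1 = 40.
φ(34645) = 4 × 156 × 40 = 24960.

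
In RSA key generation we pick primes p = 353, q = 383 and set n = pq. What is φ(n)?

φ(353) = 353 − 1 = 352.
φ(383) = 383 − 1 = 382.
Multiply: 352 · 382 = 134464.

134464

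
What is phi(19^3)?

6498

φ(6859) = 6859 · (1 − 1/19)
       = 6859 · 18/19 = 6498.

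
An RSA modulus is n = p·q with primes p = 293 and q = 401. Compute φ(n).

φ(pq) = (p−1)(q−1) = 292 · 400 = 116800.

116800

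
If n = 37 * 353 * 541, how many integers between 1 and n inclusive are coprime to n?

φ(37) = 37 − 1 = 36.
φ(353) = 353 − 1 = 352.
φ(541) = 541 − 1 = 540.
Multiply: 36 · 352 · 540 = 6842880.

6842880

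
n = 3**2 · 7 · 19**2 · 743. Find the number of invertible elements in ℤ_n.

9135504

φ(3^2) = 3^2 − 3^1 = 9 − 3 = 6.
φ(7) = 7 − 1 = 6.
φ(19^2) = 19^1·(19−1) = 19·18 = 342.
φ(743) = 743 − 1 = 742.
Since φ is multiplicative, φ(16898049) = 6 · 6 · 342 · 742 = 9135504.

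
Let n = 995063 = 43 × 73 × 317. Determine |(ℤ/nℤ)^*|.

955584

φ(995063) = 995063 · (1 − 1/43) · (1 − 1/73) · (1 − 1/317)
       = 995063 · 955584/995063 = 955584.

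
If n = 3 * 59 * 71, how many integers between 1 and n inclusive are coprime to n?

8120

φ(3) = 3 − 1 = 2.
φ(59) = 59 − 1 = 58.
φ(71) = 71 − 1 = 70.
Multiply: 2 · 58 · 70 = 8120.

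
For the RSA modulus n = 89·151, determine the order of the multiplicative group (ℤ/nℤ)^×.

13200

φ(13439) = 13439 · (1 − 1/89) · (1 − 1/151)
       = 13439 · 13200/13439 = 13200.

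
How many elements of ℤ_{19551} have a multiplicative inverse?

10584

Prime factorization: 19551 = 3 × 7^3 × 19.
φ(3) = 3 − 1 = 2.
φ(7^3) = 7^2·(7−1) = 49·6 = 294.
φ(19) = 19 − 1 = 18.
Multiply: 2 · 294 · 18 = 10584.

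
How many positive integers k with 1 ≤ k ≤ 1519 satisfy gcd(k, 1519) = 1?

Prime factorization: 1519 = 7^2 × 31.
φ(7^2) = 7^1·(7−1) = 7·6 = 42.
φ(31) = 31 − 1 = 30.
Multiply: 42 · 30 = 1260.

1260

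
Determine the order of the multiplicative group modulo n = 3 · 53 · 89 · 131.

1189760

φ(3) = 3 − 1 = 2.
φ(53) = 53 − 1 = 52.
φ(89) = 89 − 1 = 88.
φ(131) = 131 − 1 = 130.
Multiply: 2 · 52 · 88 · 130 = 1189760.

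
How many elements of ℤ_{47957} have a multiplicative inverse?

34560

47957 = 7 * 13 * 17 * 31.
φ(47957) = 47957 · (1 − 1/7) · (1 − 1/13) · (1 − 1/17) · (1 − 1/31)
       = 47957 · 34560/47957 = 34560.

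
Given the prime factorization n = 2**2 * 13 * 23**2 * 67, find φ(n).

801504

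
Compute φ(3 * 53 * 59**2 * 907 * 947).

φ(3) = 3 − 1 = 2.
φ(53) = 53 − 1 = 52.
φ(59^2) = 59^1·(59−1) = 59·58 = 3422.
φ(907) = 907 − 1 = 906.
φ(947) = 947 − 1 = 946.
φ(475399163991) = 2 × 52 × 3422 × 906 × 946 = 305023063488.

305023063488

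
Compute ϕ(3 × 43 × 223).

18648

φ(3) = 3 − 1 = 2.
φ(43) = 43 − 1 = 42.
φ(223) = 223 − 1 = 222.
φ(28767) = 2 × 42 × 222 = 18648.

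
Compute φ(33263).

Factor 33263: 33263 = 29 × 31 × 37.
φ(33263) = 33263 · (1 − 1/29) · (1 − 1/31) · (1 − 1/37)
       = 33263 · 30240/33263 = 30240.

30240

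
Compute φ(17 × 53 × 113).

93184

φ(101813) = 101813 · (1 − 1/17) · (1 − 1/53) · (1 − 1/113)
       = 101813 · 93184/101813 = 93184.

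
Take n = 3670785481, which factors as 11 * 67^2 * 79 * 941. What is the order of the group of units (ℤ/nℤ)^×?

φ(3670785481) = 3670785481 · (1 − 1/11) · (1 − 1/67) · (1 − 1/79) · (1 − 1/941)
       = 3670785481 · 48391200/54787843 = 3242210400.

3242210400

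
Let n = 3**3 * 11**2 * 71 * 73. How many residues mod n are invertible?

9979200

φ(3^3) = 3^2·(3−1) = 9·2 = 18.
φ(11^2) = 11^2 − 11^1 = 121 − 11 = 110.
φ(71) = 71 − 1 = 70.
φ(73) = 73 − 1 = 72.
Since φ is multiplicative, φ(16932861) = 18 · 110 · 70 · 72 = 9979200.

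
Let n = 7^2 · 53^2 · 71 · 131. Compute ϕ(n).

1053343200

φ(1280198941) = 1280198941 · (1 − 1/7) · (1 − 1/53) · (1 − 1/71) · (1 − 1/131)
       = 1280198941 · 2839200/3450671 = 1053343200.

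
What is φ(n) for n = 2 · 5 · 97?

384

φ(2) = 2 − 1 = 1.
φ(5) = 5 − 1 = 4.
φ(97) = 97 − 1 = 96.
Since φ is multiplicative, φ(970) = 1 · 4 · 96 = 384.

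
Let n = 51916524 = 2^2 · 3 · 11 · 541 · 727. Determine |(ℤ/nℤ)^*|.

φ(51916524) = 51916524 · (1 − 1/2) · (1 − 1/3) · (1 − 1/11) · (1 − 1/541) · (1 − 1/727)
       = 51916524 · 7840800/25958262 = 15681600.

15681600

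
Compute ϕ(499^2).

248502

φ(249001) = 249001 · (1 − 1/499)
       = 249001 · 498/499 = 248502.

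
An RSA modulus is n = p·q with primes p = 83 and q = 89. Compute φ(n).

7216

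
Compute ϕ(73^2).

5256

φ(5329) = 5329 · (1 − 1/73)
       = 5329 · 72/73 = 5256.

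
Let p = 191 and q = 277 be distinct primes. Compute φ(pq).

For distinct primes, φ(pq) = (p−1)(q−1) = 190 × 276 = 52440.

52440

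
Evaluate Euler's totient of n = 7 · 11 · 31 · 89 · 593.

φ(7) = 7 − 1 = 6.
φ(11) = 11 − 1 = 10.
φ(31) = 31 − 1 = 30.
φ(89) = 89 − 1 = 88.
φ(593) = 593 − 1 = 592.
Since φ is multiplicative, φ(125978699) = 6 · 10 · 30 · 88 · 592 = 93772800.

93772800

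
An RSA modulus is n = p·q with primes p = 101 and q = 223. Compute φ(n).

φ(pq) = (p−1)(q−1) = 100 · 222 = 22200.

22200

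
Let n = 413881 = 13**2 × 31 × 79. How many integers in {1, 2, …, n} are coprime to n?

φ(413881) = 413881 · (1 − 1/13) · (1 − 1/31) · (1 − 1/79)
       = 413881 · 28080/31837 = 365040.

365040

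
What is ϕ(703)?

First factor: 703 = 19 · 37.
φ(703) = 703 · (1 − 1/19) · (1 − 1/37)
       = 703 · 648/703 = 648.

648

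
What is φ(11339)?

9856

Factor 11339: 11339 = 17 * 23 * 29.
φ(17) = 17 − 1 = 16.
φ(23) = 23 − 1 = 22.
φ(29) = 29 − 1 = 28.
Since φ is multiplicative, φ(11339) = 16 · 22 · 28 = 9856.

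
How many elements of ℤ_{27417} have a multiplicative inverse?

27417 = 3 · 13 · 19 · 37.
φ(27417) = 27417 · (1 − 1/3) · (1 − 1/13) · (1 − 1/19) · (1 − 1/37)
       = 27417 · 15552/27417 = 15552.

15552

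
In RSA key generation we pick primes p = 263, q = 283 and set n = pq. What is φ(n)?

73884

φ(n) = (p − 1)(q − 1) = (263−1)(283−1) = 262·282 = 73884.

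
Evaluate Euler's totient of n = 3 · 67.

φ(3) = 3 − 1 = 2.
φ(67) = 67 − 1 = 66.
Since φ is multiplicative, φ(201) = 2 · 66 = 132.

132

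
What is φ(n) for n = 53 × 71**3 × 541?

9908589600

φ(53) = 53 − 1 = 52.
φ(71^3) = 71^3 − 71^2 = 357911 − 5041 = 352870.
φ(541) = 541 − 1 = 540.
Since φ is multiplicative, φ(10262382103) = 52 · 352870 · 540 = 9908589600.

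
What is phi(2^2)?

φ(2^2) = 2^2 − 2^1 = 4 − 2 = 2.

2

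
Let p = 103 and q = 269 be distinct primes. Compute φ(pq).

27336

φ(27707) = 27707 · (1 − 1/103) · (1 − 1/269)
       = 27707 · 27336/27707 = 27336.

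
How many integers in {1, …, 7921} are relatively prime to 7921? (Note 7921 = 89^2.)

φ(89^2) = 89^2 − 89^1 = 7921 − 89 = 7832.

7832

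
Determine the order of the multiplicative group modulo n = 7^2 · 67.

2772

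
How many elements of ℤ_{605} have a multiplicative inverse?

440

Prime factorization: 605 = 5 · 11**2.
φ(605) = 605 · (1 − 1/5) · (1 − 1/11)
       = 605 · 40/55 = 440.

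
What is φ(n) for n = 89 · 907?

φ(80723) = 80723 · (1 − 1/89) · (1 − 1/907)
       = 80723 · 79728/80723 = 79728.

79728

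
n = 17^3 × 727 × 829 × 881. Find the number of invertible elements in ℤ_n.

2446061967360

φ(17^3) = 17^2·(17−1) = 289·16 = 4624.
φ(727) = 727 − 1 = 726.
φ(829) = 829 − 1 = 828.
φ(881) = 881 − 1 = 880.
φ(2608624771099) = 4624 × 726 × 828 × 880 = 2446061967360.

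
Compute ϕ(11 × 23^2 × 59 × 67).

φ(11) = 11 − 1 = 10.
φ(23^2) = 23^2 − 23^1 = 529 − 23 = 506.
φ(59) = 59 − 1 = 58.
φ(67) = 67 − 1 = 66.
φ(23002507) = 10 × 506 × 58 × 66 = 19369680.

19369680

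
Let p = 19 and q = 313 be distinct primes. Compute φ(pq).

φ(5947) = 5947 · (1 − 1/19) · (1 − 1/313)
       = 5947 · 5616/5947 = 5616.

5616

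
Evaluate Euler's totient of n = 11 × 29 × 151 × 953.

39984000

φ(11) = 11 − 1 = 10.
φ(29) = 29 − 1 = 28.
φ(151) = 151 − 1 = 150.
φ(953) = 953 − 1 = 952.
Multiply: 10 · 28 · 150 · 952 = 39984000.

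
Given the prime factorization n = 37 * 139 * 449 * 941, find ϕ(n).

2092124160

φ(37) = 37 − 1 = 36.
φ(139) = 139 − 1 = 138.
φ(449) = 449 − 1 = 448.
φ(941) = 941 − 1 = 940.
Since φ is multiplicative, φ(2172963787) = 36 · 138 · 448 · 940 = 2092124160.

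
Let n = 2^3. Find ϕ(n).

4

φ(2^3) = 2^3 − 2^2 = 8 − 4 = 4.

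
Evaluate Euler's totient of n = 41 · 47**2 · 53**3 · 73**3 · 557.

2694782833006417920

φ(2921668625806501097) = 2921668625806501097 · (1 − 1/41) · (1 − 1/47) · (1 − 1/53) · (1 − 1/73) · (1 − 1/557)
       = 2921668625806501097 · 3830261760/4152748591 = 2694782833006417920.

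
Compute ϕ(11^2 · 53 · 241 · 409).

φ(632122997) = 632122997 · (1 − 1/11) · (1 − 1/53) · (1 − 1/241) · (1 − 1/409)
       = 632122997 · 50918400/57465727 = 560102400.

560102400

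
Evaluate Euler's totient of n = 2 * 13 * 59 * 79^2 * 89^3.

φ(6749157485486) = 6749157485486 · (1 − 1/2) · (1 − 1/13) · (1 − 1/59) · (1 − 1/79) · (1 − 1/89)
       = 6749157485486 · 4777344/10785554 = 2989466004096.

2989466004096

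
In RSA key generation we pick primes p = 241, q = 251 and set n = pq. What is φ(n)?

φ(n) = (p − 1)(q − 1) = (241−1)(251−1) = 240·250 = 60000.

60000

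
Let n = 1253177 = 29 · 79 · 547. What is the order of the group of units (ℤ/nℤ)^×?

φ(1253177) = 1253177 · (1 − 1/29) · (1 − 1/79) · (1 − 1/547)
       = 1253177 · 1192464/1253177 = 1192464.

1192464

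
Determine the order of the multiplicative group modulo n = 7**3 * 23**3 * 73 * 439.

φ(133741136207) = 133741136207 · (1 − 1/7) · (1 − 1/23) · (1 − 1/73) · (1 − 1/439)
       = 133741136207 · 4162752/5159567 = 107902694592.

107902694592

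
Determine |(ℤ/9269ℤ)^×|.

7920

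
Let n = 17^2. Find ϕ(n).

φ(289) = 289 · (1 − 1/17)
       = 289 · 16/17 = 272.

272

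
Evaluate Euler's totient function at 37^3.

49284

φ(37^3) = 37^3 − 37^2 = 50653 − 1369 = 49284.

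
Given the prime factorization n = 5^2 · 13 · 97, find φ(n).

23040

φ(31525) = 31525 · (1 − 1/5) · (1 − 1/13) · (1 − 1/97)
       = 31525 · 4608/6305 = 23040.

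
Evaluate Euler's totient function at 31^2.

930

φ(961) = 961 · (1 − 1/31)
       = 961 · 30/31 = 930.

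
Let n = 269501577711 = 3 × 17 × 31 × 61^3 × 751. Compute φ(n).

φ(3) = 3 − 1 = 2.
φ(17) = 17 − 1 = 16.
φ(31) = 31 − 1 = 30.
φ(61^3) = 61^2·(61−1) = 3721·60 = 223260.
φ(751) = 751 − 1 = 750.
φ(269501577711) = 2 × 16 × 30 × 223260 × 750 = 160747200000.

160747200000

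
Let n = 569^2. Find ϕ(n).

φ(323761) = 323761 · (1 − 1/569)
       = 323761 · 568/569 = 323192.

323192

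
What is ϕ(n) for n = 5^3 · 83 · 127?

1033200

φ(1317625) = 1317625 · (1 − 1/5) · (1 − 1/83) · (1 − 1/127)
       = 1317625 · 41328/52705 = 1033200.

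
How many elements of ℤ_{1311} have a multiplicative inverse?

First factor: 1311 = 3 · 19 · 23.
φ(1311) = 1311 · (1 − 1/3) · (1 − 1/19) · (1 − 1/23)
       = 1311 · 792/1311 = 792.

792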